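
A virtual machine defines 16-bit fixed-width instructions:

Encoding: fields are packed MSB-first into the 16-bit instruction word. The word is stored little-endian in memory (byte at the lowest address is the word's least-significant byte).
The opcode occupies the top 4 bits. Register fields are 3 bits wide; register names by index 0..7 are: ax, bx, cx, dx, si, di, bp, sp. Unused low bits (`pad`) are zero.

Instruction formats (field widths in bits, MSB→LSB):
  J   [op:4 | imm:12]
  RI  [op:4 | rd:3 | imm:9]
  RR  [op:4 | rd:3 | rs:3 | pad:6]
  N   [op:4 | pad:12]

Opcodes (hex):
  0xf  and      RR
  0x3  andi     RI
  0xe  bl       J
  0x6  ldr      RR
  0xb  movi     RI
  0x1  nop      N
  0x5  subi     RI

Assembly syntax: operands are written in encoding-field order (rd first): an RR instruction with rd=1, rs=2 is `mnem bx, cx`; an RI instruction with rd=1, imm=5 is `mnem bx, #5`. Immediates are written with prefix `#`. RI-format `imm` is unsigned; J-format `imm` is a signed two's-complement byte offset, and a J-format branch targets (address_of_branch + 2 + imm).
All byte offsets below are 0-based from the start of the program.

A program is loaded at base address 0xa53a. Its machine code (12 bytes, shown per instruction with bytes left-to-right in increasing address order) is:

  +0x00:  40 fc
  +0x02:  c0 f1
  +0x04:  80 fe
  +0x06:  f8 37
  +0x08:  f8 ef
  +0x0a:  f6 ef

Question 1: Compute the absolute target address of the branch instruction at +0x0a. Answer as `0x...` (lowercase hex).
0xa53c

[0a] f6 ef → 0xeff6
  op=0xeff6>>12=0xe ⇒ bl (J)
  [11:0] imm=4086 (s12→-10) = #-10
  target = base 0xa53a + off 0x0a + 2 + imm -10 = 0xa53c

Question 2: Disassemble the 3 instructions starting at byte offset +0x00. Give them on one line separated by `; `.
off 0x00: read 40 fc as little → 0xfc40
  op=0xfc40>>12=0xf ⇒ and (RR)
  rd@[11:9]=0x6 ⇒ bp
  rs@[8:6]=0x1 ⇒ bx
off 0x02: read c0 f1 as little → 0xf1c0
  op=0xf1c0>>12=0xf ⇒ and (RR)
  rd@[11:9]=0x0 ⇒ ax
  rs@[8:6]=0x7 ⇒ sp
off 0x04: read 80 fe as little → 0xfe80
  op=0xfe80>>12=0xf ⇒ and (RR)
  rd@[11:9]=0x7 ⇒ sp
  rs@[8:6]=0x2 ⇒ cx

and bp, bx; and ax, sp; and sp, cx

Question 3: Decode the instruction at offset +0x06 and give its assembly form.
andi dx, #504

@+06  little-endian(f8 37) = 0x37f8
  top 4b → 0x3 → andi [RI]
  rd@[11:9]=0x3 ⇒ dx
  imm@[8:0]=0x1f8 ⇒ #504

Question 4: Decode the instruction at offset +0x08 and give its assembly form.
@+08  little-endian(f8 ef) = 0xeff8
  opcode bits[15:12]=0xe: bl/J
  imm: (w>>0)&0xfff=0xff8 (s12→-8) → #-8

bl #-8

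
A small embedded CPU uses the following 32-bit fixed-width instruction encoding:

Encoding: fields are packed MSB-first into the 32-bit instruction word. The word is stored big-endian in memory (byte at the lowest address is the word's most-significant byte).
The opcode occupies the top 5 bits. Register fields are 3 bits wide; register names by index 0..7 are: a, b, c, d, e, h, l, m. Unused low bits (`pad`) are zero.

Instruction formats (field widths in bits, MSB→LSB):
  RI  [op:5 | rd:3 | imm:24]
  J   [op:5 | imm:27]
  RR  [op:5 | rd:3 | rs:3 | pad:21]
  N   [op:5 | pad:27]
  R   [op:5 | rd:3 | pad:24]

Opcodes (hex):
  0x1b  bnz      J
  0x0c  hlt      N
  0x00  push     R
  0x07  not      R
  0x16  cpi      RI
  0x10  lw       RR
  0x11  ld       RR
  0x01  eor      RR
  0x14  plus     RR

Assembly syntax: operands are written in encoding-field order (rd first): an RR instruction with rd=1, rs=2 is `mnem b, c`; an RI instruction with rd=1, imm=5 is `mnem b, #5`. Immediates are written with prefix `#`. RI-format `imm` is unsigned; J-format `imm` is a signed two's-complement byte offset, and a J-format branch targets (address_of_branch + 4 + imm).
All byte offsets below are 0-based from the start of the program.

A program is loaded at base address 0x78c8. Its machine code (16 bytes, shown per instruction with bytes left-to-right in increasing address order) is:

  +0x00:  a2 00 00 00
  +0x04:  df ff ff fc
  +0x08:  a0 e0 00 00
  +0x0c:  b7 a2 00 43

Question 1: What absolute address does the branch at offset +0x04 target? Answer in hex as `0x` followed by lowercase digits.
+0x04: df ff ff fc ⇒ word 0xdffffffc (big)
  opcode bits[31:27]=0x1b: bnz/J
  imm: (w>>0)&0x7ffffff=0x7fffffc (s27→-4) → #-4
  target = base 0x78c8 + off 0x04 + 4 + imm -4 = 0x78cc

0x78cc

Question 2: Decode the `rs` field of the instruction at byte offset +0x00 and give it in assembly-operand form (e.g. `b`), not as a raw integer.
a

@+00  big-endian(a2 00 00 00) = 0xa2000000
  opcode bits[31:27]=0x14: plus/RR
  rd: (w>>24)&0x7=0x2 → c
  rs: (w>>21)&0x7=0x0 → a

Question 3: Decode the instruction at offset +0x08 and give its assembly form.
[08] a0 e0 00 00 → 0xa0e00000
  top 5b → 0x14 → plus [RR]
  [26:24] rd=0 = a
  [23:21] rs=7 = m

plus a, m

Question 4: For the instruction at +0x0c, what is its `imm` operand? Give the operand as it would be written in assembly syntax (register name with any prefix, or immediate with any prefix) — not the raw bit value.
#10616899

+0x0c: b7 a2 00 43 ⇒ word 0xb7a20043 (big)
  op=0xb7a20043>>27=0x16 ⇒ cpi (RI)
  [26:24] rd=7 = m
  [23:0] imm=10616899 = #10616899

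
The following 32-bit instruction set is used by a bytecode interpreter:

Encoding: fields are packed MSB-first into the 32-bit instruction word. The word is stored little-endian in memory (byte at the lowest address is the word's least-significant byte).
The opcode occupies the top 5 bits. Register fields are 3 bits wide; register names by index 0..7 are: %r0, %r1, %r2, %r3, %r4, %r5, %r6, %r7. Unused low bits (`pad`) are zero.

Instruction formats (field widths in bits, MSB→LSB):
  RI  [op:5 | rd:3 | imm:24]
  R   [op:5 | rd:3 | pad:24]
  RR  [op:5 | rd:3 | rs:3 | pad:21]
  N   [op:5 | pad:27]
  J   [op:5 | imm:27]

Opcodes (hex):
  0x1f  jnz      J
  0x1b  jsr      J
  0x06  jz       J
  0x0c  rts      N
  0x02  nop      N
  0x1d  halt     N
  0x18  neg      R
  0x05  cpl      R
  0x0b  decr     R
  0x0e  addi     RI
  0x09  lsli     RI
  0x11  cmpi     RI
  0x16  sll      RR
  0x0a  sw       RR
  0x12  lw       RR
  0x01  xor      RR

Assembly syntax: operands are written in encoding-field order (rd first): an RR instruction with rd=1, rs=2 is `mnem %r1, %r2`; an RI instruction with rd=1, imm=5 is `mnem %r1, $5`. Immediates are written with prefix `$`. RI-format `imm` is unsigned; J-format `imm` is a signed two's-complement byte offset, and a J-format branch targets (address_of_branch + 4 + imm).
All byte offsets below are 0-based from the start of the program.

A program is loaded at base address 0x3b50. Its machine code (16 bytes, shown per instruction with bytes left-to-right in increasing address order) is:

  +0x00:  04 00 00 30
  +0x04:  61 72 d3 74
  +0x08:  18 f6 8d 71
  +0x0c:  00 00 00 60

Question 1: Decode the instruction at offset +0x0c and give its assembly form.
@+0c  little-endian(00 00 00 60) = 0x60000000
  opcode bits[31:27]=0xc: rts/N

rts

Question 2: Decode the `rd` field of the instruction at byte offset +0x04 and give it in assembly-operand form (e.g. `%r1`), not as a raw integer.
[04] 61 72 d3 74 → 0x74d37261
  opcode bits[31:27]=0xe: addi/RI
  rd@[26:24]=0x4 ⇒ %r4
  imm@[23:0]=0xd37261 ⇒ $13857377

%r4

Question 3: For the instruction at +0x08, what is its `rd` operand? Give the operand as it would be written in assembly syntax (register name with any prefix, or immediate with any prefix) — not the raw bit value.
@+08  little-endian(18 f6 8d 71) = 0x718df618
  op=0x718df618>>27=0xe ⇒ addi (RI)
  rd: (w>>24)&0x7=0x1 → %r1
  imm: (w>>0)&0xffffff=0x8df618 → $9303576

%r1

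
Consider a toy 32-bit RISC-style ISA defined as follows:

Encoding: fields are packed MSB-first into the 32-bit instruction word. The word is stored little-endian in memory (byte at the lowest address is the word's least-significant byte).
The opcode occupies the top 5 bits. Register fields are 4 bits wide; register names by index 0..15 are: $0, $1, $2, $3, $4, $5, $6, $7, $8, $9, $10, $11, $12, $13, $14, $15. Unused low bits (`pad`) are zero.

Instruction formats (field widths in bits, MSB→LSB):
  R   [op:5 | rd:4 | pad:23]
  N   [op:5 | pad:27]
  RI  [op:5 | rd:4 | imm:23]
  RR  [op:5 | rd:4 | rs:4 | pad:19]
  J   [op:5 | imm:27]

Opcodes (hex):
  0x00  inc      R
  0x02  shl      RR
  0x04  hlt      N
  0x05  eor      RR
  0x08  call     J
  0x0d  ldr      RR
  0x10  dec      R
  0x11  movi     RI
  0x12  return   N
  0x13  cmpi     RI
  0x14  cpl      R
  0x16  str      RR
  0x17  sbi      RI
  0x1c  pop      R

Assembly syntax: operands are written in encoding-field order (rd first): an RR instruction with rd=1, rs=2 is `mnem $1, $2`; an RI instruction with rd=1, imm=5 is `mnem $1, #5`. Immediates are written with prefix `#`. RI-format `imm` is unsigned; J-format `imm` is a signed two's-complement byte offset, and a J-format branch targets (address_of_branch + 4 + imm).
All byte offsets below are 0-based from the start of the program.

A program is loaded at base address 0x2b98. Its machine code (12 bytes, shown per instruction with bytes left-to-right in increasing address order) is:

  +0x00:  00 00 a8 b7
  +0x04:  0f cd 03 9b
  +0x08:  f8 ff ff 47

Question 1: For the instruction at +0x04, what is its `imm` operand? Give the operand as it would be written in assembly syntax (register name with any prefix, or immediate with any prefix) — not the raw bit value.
off 0x04: read 0f cd 03 9b as little → 0x9b03cd0f
  op=0x9b03cd0f>>27=0x13 ⇒ cmpi (RI)
  [26:23] rd=6 = $6
  [22:0] imm=249103 = #249103

#249103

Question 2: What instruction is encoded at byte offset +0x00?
[00] 00 00 a8 b7 → 0xb7a80000
  top 5b → 0x16 → str [RR]
  rd@[26:23]=0xf ⇒ $15
  rs@[22:19]=0x5 ⇒ $5

str $15, $5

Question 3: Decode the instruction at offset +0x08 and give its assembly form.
[08] f8 ff ff 47 → 0x47fffff8
  opcode bits[31:27]=0x8: call/J
  [26:0] imm=134217720 (s27→-8) = #-8

call #-8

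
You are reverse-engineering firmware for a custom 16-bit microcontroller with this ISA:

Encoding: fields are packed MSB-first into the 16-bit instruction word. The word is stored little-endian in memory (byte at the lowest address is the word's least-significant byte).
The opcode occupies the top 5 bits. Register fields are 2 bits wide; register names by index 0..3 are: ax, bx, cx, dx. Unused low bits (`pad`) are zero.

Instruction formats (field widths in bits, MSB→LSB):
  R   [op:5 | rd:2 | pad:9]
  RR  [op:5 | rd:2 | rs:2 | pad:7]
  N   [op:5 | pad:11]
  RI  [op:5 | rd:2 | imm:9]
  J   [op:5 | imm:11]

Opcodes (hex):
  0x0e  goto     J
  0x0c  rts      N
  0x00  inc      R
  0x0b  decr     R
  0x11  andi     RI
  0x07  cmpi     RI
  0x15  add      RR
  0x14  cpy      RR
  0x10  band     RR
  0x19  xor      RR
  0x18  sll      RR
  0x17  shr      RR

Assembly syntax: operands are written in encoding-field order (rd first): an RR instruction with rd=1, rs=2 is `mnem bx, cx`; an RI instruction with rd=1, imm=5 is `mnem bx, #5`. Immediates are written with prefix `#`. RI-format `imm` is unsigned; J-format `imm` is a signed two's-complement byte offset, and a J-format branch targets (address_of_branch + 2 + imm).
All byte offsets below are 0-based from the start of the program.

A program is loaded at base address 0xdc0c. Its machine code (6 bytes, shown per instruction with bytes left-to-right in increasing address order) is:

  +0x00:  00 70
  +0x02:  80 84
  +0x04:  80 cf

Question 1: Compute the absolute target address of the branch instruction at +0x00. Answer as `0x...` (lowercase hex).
off 0x00: read 00 70 as little → 0x7000
  top 5b → 0xe → goto [J]
  imm@[10:0]=0x0 ⇒ #0
  target = base 0xdc0c + off 0x00 + 2 + imm 0 = 0xdc0e

0xdc0e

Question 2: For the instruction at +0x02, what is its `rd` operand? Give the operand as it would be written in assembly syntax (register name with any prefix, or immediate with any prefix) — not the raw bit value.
@+02  little-endian(80 84) = 0x8480
  opcode bits[15:11]=0x10: band/RR
  rd: (w>>9)&0x3=0x2 → cx
  rs: (w>>7)&0x3=0x1 → bx

cx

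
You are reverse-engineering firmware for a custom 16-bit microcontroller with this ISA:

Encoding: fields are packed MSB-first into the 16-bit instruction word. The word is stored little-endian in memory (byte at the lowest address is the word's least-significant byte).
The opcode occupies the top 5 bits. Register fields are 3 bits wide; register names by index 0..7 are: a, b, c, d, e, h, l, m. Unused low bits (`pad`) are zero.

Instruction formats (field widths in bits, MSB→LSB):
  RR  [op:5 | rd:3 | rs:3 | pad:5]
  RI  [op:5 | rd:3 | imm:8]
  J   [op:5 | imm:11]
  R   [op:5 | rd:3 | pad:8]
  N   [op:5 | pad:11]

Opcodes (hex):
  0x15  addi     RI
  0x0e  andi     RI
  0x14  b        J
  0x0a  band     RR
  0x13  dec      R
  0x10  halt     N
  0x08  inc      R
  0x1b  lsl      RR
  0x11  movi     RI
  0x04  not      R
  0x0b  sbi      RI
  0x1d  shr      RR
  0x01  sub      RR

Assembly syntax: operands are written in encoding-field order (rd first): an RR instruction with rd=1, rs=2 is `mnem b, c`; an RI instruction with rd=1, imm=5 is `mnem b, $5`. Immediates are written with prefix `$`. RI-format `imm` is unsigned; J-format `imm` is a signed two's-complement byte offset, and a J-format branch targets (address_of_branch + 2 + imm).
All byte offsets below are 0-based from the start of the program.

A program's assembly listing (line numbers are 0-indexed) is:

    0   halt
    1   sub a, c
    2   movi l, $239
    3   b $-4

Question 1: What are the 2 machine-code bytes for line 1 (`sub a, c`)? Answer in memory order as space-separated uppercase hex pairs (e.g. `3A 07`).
40 08

L1: sub op=0x1:5|rd=0:3|rs=2:3|pad=0:5 ⇒ 0x0840 ⇒ little 40 08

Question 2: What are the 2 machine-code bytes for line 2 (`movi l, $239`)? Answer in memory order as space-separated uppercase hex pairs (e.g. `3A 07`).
L2: movi op=0x11:5|rd=6:3|imm=239:8 ⇒ 0x8eef ⇒ little ef 8e

EF 8E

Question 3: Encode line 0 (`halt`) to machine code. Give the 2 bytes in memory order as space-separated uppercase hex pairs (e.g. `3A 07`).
0. halt fields op=0x10:5|pad=0:11 → word 8000h → 00 80

00 80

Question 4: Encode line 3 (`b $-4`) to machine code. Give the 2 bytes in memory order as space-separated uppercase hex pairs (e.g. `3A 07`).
FC A7

line 3 (b): pack op=0x14:5|imm=-4:11 = 0xa7fc; little→ fc a7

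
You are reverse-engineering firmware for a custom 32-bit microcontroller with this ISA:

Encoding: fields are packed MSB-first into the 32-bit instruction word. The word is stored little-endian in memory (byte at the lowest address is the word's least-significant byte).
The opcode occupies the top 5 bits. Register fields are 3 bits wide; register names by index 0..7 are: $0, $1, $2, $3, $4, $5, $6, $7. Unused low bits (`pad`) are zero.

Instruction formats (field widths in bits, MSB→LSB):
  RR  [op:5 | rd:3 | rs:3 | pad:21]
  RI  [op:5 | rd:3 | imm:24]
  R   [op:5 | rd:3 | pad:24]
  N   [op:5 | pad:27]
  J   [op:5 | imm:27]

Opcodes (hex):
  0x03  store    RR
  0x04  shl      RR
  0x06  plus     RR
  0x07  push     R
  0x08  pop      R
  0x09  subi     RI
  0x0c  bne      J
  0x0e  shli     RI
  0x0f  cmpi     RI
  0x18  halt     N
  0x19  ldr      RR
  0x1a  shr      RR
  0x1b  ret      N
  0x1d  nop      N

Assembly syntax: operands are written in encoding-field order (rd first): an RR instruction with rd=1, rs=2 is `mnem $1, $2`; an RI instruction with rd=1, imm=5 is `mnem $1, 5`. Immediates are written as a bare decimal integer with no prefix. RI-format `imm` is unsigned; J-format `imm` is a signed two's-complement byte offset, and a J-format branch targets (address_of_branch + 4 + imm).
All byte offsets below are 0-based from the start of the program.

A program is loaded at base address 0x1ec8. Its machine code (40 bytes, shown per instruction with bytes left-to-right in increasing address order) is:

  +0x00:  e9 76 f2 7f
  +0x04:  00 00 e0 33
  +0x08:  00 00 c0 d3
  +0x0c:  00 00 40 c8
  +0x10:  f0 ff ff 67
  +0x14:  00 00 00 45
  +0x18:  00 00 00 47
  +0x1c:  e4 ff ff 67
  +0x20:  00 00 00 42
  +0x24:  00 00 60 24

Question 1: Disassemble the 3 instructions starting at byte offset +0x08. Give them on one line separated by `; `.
shr $3, $6; ldr $0, $2; bne -16

[08] 00 00 c0 d3 → 0xd3c00000
  top 5b → 0x1a → shr [RR]
  [26:24] rd=3 = $3
  [23:21] rs=6 = $6
[0c] 00 00 40 c8 → 0xc8400000
  top 5b → 0x19 → ldr [RR]
  [26:24] rd=0 = $0
  [23:21] rs=2 = $2
[10] f0 ff ff 67 → 0x67fffff0
  top 5b → 0xc → bne [J]
  [26:0] imm=134217712 (s27→-16) = -16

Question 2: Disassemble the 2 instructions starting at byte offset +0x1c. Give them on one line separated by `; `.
bne -28; pop $2

[1c] e4 ff ff 67 → 0x67ffffe4
  op=0x67ffffe4>>27=0xc ⇒ bne (J)
  [26:0] imm=134217700 (s27→-28) = -28
[20] 00 00 00 42 → 0x42000000
  op=0x42000000>>27=0x8 ⇒ pop (R)
  [26:24] rd=2 = $2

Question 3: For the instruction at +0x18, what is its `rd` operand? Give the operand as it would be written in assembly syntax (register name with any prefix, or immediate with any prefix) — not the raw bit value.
@+18  little-endian(00 00 00 47) = 0x47000000
  op=0x47000000>>27=0x8 ⇒ pop (R)
  rd@[26:24]=0x7 ⇒ $7

$7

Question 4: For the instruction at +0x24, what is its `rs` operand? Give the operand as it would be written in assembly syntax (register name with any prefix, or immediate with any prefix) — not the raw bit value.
$3

[24] 00 00 60 24 → 0x24600000
  opcode bits[31:27]=0x4: shl/RR
  rd: (w>>24)&0x7=0x4 → $4
  rs: (w>>21)&0x7=0x3 → $3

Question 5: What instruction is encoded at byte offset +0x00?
cmpi $7, 15890153

@+00  little-endian(e9 76 f2 7f) = 0x7ff276e9
  opcode bits[31:27]=0xf: cmpi/RI
  rd: (w>>24)&0x7=0x7 → $7
  imm: (w>>0)&0xffffff=0xf276e9 → 15890153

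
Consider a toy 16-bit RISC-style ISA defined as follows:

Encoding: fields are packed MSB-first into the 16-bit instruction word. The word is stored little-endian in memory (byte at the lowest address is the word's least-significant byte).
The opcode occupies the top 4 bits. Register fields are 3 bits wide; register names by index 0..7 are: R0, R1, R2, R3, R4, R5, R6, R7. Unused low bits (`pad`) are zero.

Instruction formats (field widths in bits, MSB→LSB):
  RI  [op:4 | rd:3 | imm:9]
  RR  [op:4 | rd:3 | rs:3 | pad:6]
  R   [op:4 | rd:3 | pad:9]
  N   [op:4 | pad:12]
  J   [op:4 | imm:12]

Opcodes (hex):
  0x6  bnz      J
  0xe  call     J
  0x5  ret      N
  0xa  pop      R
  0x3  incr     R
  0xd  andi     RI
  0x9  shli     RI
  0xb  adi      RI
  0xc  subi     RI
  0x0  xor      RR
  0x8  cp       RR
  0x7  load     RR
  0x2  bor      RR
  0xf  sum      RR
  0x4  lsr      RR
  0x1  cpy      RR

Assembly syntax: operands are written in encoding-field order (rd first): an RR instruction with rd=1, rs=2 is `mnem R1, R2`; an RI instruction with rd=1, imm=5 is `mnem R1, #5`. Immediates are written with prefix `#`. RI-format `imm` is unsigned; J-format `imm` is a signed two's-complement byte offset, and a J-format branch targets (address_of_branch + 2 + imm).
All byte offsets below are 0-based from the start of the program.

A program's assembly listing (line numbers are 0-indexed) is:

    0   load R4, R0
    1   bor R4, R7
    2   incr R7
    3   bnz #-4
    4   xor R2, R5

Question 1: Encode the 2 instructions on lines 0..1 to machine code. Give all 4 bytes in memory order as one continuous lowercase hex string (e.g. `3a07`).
0. load fields op=0x7:4|rd=4:3|rs=0:3|pad=0:6 → word 7800h → 00 78
1. bor fields op=0x2:4|rd=4:3|rs=7:3|pad=0:6 → word 29c0h → c0 29

0078c029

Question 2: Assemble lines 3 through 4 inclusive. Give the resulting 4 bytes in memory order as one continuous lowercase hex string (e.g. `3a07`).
line 3 (bnz): pack op=0x6:4|imm=-4:12 = 0x6ffc; little→ fc 6f
line 4 (xor): pack op=0x0:4|rd=2:3|rs=5:3|pad=0:6 = 0x0540; little→ 40 05

fc6f4005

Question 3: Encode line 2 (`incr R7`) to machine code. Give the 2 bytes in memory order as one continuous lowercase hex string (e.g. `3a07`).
L2: incr op=0x3:4|rd=7:3|pad=0:9 ⇒ 0x3e00 ⇒ little 00 3e

003e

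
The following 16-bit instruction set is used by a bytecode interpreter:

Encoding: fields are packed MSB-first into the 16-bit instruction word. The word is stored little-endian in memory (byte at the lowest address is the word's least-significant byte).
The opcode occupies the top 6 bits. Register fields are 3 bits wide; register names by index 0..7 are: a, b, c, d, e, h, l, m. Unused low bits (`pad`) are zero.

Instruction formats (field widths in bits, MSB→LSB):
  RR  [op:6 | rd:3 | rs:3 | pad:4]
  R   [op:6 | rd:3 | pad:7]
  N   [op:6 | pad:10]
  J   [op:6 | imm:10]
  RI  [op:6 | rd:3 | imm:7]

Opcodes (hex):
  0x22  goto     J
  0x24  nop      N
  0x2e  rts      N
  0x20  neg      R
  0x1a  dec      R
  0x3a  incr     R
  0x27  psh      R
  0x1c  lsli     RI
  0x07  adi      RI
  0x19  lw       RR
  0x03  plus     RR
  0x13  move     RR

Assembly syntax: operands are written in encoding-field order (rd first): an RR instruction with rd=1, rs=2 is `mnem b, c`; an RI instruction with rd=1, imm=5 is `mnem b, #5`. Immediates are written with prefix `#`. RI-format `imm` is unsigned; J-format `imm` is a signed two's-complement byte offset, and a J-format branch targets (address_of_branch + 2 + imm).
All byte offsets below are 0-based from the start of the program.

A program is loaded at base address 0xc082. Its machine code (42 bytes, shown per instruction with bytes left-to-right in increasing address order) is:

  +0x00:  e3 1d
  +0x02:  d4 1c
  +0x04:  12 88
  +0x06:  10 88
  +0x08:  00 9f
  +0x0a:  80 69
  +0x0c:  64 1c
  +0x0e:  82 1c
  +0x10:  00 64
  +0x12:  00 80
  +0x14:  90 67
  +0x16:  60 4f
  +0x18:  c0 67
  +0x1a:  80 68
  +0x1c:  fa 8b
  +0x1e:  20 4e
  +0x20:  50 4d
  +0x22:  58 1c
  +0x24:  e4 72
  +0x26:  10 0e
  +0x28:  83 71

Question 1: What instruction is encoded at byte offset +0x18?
+0x18: c0 67 ⇒ word 0x67c0 (little)
  top 6b → 0x19 → lw [RR]
  rd: (w>>7)&0x7=0x7 → m
  rs: (w>>4)&0x7=0x4 → e

lw m, e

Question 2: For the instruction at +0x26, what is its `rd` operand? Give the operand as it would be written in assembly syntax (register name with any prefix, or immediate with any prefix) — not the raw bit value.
e

off 0x26: read 10 0e as little → 0x0e10
  opcode bits[15:10]=0x3: plus/RR
  [9:7] rd=4 = e
  [6:4] rs=1 = b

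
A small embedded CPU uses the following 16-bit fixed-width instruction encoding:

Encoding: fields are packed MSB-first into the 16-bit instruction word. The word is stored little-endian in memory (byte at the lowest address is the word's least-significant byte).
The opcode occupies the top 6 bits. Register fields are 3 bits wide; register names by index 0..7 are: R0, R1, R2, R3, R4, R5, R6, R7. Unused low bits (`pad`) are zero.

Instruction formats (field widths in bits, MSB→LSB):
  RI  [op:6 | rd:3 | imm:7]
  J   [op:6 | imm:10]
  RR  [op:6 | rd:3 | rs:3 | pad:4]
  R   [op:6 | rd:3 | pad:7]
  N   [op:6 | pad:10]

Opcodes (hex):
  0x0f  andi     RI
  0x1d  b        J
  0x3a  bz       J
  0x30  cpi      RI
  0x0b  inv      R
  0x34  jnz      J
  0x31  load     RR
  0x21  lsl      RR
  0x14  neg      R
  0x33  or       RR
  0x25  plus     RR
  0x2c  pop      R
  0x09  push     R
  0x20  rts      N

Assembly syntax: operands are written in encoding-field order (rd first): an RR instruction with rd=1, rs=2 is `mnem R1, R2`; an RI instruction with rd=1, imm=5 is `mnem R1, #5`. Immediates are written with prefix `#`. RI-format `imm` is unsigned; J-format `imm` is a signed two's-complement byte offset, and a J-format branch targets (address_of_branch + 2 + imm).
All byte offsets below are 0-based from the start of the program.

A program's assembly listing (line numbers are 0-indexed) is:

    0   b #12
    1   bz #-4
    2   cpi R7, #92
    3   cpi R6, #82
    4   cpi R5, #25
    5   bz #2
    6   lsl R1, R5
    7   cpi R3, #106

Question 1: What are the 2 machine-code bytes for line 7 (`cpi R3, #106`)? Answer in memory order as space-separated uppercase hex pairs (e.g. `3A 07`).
EA C1

L7: cpi op=0x30:6|rd=3:3|imm=106:7 ⇒ 0xc1ea ⇒ little ea c1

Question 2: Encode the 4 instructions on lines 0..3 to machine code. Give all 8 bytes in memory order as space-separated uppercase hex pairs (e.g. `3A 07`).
line 0 (b): pack op=0x1d:6|imm=12:10 = 0x740c; little→ 0c 74
line 1 (bz): pack op=0x3a:6|imm=-4:10 = 0xebfc; little→ fc eb
line 2 (cpi): pack op=0x30:6|rd=7:3|imm=92:7 = 0xc3dc; little→ dc c3
line 3 (cpi): pack op=0x30:6|rd=6:3|imm=82:7 = 0xc352; little→ 52 c3

0C 74 FC EB DC C3 52 C3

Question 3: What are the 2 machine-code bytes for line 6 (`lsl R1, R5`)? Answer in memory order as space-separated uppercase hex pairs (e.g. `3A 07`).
D0 84

6. lsl fields op=0x21:6|rd=1:3|rs=5:3|pad=0:4 → word 84d0h → d0 84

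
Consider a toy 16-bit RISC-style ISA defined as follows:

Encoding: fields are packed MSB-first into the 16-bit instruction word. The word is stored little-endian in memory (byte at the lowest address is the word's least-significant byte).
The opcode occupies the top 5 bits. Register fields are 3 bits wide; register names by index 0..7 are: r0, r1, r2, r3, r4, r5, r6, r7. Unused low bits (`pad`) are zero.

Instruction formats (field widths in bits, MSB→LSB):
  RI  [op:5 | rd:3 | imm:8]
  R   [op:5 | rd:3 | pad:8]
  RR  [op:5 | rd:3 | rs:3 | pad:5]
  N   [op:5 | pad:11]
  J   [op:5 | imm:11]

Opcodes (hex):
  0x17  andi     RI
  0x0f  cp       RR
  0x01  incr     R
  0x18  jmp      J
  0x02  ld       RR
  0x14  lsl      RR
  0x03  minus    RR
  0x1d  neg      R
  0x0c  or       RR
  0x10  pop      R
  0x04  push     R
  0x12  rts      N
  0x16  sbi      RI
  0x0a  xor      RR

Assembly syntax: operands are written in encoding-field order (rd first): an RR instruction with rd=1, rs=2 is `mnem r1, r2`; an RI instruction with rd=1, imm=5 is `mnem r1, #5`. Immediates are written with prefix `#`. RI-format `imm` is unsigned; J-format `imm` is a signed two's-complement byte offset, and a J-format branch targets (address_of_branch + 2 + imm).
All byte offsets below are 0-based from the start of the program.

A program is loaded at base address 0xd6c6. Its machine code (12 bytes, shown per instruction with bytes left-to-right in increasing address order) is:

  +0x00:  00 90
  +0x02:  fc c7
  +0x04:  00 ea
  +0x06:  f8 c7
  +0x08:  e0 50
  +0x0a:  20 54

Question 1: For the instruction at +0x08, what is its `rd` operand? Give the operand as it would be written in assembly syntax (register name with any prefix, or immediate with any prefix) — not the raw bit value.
r0

+0x08: e0 50 ⇒ word 0x50e0 (little)
  op=0x50e0>>11=0xa ⇒ xor (RR)
  rd: (w>>8)&0x7=0x0 → r0
  rs: (w>>5)&0x7=0x7 → r7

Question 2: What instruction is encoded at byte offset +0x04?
[04] 00 ea → 0xea00
  opcode bits[15:11]=0x1d: neg/R
  [10:8] rd=2 = r2

neg r2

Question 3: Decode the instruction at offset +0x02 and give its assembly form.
[02] fc c7 → 0xc7fc
  top 5b → 0x18 → jmp [J]
  [10:0] imm=2044 (s11→-4) = #-4

jmp #-4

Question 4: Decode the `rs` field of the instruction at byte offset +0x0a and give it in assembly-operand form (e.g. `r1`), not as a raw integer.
r1

@+0a  little-endian(20 54) = 0x5420
  op=0x5420>>11=0xa ⇒ xor (RR)
  rd: (w>>8)&0x7=0x4 → r4
  rs: (w>>5)&0x7=0x1 → r1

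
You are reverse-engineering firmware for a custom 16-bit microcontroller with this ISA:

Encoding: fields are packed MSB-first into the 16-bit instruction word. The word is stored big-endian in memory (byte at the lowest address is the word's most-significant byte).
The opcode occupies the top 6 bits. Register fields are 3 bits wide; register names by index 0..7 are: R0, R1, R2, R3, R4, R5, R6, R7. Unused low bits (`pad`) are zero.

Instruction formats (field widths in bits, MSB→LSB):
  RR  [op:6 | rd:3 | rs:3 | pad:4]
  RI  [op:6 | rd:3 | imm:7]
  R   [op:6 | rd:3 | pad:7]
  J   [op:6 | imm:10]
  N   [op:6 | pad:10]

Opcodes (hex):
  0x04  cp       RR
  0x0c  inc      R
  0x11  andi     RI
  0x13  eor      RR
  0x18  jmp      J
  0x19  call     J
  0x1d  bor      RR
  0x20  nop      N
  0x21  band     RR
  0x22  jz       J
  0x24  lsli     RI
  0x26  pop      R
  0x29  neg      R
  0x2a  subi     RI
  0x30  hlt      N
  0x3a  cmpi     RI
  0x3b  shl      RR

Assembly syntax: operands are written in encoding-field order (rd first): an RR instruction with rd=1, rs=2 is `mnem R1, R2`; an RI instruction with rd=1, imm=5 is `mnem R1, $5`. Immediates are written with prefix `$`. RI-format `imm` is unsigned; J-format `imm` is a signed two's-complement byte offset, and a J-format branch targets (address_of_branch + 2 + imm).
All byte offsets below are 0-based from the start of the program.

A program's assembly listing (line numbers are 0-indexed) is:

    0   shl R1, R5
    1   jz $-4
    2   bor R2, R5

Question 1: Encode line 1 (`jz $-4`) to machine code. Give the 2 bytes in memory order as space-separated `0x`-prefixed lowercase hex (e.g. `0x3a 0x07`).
L1: jz op=0x22:6|imm=-4:10 ⇒ 0x8bfc ⇒ big 8b fc

0x8b 0xfc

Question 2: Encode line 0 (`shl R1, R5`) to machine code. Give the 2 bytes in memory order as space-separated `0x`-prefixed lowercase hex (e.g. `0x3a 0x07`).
0xec 0xd0

line 0 (shl): pack op=0x3b:6|rd=1:3|rs=5:3|pad=0:4 = 0xecd0; big→ ec d0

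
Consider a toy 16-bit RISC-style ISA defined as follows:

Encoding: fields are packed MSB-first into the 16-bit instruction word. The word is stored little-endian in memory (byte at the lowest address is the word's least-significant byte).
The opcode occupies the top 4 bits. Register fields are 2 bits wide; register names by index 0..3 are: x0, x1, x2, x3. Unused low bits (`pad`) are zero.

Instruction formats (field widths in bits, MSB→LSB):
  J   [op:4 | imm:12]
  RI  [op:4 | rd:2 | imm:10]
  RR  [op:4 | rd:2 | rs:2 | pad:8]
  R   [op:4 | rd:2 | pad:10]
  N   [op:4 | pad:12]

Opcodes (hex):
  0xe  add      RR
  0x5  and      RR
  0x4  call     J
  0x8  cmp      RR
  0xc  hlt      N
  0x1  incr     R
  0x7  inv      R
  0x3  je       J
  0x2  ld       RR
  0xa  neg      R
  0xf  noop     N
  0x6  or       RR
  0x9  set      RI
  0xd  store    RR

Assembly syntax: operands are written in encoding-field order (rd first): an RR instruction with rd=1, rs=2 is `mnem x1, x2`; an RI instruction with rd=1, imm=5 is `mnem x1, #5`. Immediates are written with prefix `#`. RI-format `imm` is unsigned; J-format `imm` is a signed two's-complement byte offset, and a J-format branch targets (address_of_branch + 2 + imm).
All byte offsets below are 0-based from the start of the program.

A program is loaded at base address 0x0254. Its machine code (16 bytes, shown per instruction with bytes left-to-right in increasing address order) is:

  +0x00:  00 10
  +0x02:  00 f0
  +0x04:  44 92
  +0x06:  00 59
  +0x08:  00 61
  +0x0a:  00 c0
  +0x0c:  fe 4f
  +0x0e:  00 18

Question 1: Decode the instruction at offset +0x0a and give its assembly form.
[0a] 00 c0 → 0xc000
  op=0xc000>>12=0xc ⇒ hlt (N)

hlt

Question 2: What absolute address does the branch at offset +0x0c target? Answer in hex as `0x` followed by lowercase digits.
+0x0c: fe 4f ⇒ word 0x4ffe (little)
  op=0x4ffe>>12=0x4 ⇒ call (J)
  [11:0] imm=4094 (s12→-2) = #-2
  target = base 0x0254 + off 0x0c + 2 + imm -2 = 0x0260

0x0260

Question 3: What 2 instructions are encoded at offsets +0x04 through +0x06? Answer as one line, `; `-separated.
set x0, #580; and x2, x1

+0x04: 44 92 ⇒ word 0x9244 (little)
  opcode bits[15:12]=0x9: set/RI
  rd: (w>>10)&0x3=0x0 → x0
  imm: (w>>0)&0x3ff=0x244 → #580
+0x06: 00 59 ⇒ word 0x5900 (little)
  opcode bits[15:12]=0x5: and/RR
  rd: (w>>10)&0x3=0x2 → x2
  rs: (w>>8)&0x3=0x1 → x1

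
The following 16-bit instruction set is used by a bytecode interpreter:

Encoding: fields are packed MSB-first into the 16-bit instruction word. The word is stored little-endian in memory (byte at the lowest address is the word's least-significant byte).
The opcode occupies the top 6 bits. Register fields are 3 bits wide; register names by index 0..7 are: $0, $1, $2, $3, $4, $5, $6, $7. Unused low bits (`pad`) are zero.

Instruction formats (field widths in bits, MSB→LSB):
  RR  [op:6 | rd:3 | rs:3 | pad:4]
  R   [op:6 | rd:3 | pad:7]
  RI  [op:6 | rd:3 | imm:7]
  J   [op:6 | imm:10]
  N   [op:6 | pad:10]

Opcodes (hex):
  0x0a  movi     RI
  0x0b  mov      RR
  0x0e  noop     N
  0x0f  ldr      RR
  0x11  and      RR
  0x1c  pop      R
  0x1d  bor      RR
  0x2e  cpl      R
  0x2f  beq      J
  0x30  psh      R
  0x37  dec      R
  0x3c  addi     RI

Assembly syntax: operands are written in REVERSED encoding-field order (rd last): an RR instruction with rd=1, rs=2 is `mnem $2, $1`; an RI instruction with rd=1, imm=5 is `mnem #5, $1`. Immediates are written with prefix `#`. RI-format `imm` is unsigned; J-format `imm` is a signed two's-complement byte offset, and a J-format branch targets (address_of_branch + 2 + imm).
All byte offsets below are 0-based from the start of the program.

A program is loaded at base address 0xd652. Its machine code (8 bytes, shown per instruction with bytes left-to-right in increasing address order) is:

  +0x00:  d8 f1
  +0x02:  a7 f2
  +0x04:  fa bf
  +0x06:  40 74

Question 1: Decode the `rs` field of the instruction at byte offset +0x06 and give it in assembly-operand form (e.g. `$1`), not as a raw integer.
[06] 40 74 → 0x7440
  top 6b → 0x1d → bor [RR]
  [9:7] rd=0 = $0
  [6:4] rs=4 = $4

$4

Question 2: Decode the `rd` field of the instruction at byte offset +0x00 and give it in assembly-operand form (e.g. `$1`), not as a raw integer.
$3

@+00  little-endian(d8 f1) = 0xf1d8
  op=0xf1d8>>10=0x3c ⇒ addi (RI)
  rd@[9:7]=0x3 ⇒ $3
  imm@[6:0]=0x58 ⇒ #88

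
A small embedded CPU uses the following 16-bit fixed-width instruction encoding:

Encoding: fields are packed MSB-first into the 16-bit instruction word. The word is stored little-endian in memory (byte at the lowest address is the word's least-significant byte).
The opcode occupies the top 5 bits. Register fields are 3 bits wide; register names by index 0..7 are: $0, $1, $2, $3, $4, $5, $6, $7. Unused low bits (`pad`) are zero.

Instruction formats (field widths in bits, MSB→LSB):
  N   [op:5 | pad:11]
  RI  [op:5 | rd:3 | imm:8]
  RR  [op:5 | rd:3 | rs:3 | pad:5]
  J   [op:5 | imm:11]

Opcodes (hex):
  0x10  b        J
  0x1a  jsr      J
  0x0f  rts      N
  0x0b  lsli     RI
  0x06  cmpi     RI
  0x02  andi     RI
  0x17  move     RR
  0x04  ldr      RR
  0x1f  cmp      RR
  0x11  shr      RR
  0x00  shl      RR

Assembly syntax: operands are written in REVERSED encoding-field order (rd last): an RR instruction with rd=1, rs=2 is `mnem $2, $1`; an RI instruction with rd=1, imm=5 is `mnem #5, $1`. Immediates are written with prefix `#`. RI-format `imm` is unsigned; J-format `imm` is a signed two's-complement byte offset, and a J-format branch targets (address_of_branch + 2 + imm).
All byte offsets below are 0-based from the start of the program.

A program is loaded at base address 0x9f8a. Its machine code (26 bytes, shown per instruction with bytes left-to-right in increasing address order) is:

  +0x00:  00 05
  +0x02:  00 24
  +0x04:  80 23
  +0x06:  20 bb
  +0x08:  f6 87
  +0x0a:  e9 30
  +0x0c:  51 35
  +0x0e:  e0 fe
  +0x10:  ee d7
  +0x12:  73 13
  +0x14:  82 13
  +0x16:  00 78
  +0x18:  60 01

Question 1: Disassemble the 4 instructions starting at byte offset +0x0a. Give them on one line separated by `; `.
cmpi #233, $0; cmpi #81, $5; cmp $7, $6; jsr #-18

@+0a  little-endian(e9 30) = 0x30e9
  top 5b → 0x6 → cmpi [RI]
  [10:8] rd=0 = $0
  [7:0] imm=233 = #233
@+0c  little-endian(51 35) = 0x3551
  top 5b → 0x6 → cmpi [RI]
  [10:8] rd=5 = $5
  [7:0] imm=81 = #81
@+0e  little-endian(e0 fe) = 0xfee0
  top 5b → 0x1f → cmp [RR]
  [10:8] rd=6 = $6
  [7:5] rs=7 = $7
@+10  little-endian(ee d7) = 0xd7ee
  top 5b → 0x1a → jsr [J]
  [10:0] imm=2030 (s11→-18) = #-18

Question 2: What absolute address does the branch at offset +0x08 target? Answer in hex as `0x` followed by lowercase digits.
0x9f8a

+0x08: f6 87 ⇒ word 0x87f6 (little)
  op=0x87f6>>11=0x10 ⇒ b (J)
  imm: (w>>0)&0x7ff=0x7f6 (s11→-10) → #-10
  target = base 0x9f8a + off 0x08 + 2 + imm -10 = 0x9f8a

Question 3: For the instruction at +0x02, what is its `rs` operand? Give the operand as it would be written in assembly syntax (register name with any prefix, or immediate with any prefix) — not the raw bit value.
$0

off 0x02: read 00 24 as little → 0x2400
  op=0x2400>>11=0x4 ⇒ ldr (RR)
  [10:8] rd=4 = $4
  [7:5] rs=0 = $0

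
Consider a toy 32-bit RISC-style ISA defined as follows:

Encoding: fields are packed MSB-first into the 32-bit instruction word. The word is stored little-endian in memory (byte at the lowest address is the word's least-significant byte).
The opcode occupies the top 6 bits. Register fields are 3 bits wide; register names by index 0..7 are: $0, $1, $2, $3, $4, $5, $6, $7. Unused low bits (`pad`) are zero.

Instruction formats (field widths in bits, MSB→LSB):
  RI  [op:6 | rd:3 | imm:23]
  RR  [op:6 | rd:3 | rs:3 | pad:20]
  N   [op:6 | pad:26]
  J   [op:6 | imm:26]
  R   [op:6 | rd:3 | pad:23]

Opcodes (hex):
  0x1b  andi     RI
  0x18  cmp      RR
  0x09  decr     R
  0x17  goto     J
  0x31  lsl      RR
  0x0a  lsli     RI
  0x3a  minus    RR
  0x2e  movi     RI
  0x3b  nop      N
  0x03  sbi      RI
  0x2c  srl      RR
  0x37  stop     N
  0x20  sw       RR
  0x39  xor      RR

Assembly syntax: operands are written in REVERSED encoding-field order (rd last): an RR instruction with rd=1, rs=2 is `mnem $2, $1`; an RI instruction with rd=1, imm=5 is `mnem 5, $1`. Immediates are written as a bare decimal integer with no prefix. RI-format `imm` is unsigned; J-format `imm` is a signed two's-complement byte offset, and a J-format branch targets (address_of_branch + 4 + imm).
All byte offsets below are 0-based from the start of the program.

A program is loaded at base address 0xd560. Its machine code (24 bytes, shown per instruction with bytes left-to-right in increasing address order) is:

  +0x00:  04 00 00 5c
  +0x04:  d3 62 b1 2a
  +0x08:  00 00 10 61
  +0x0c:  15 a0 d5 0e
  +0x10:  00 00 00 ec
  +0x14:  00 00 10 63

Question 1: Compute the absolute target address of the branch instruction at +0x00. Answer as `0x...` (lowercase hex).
[00] 04 00 00 5c → 0x5c000004
  opcode bits[31:26]=0x17: goto/J
  imm@[25:0]=0x4 ⇒ 4
  target = base 0xd560 + off 0x00 + 4 + imm 4 = 0xd568

0xd568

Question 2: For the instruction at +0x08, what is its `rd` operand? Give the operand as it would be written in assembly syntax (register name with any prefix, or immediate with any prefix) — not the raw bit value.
$2

+0x08: 00 00 10 61 ⇒ word 0x61100000 (little)
  top 6b → 0x18 → cmp [RR]
  rd@[25:23]=0x2 ⇒ $2
  rs@[22:20]=0x1 ⇒ $1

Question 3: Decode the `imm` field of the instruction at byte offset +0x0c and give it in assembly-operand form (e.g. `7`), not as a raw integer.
5611541

@+0c  little-endian(15 a0 d5 0e) = 0x0ed5a015
  opcode bits[31:26]=0x3: sbi/RI
  [25:23] rd=5 = $5
  [22:0] imm=5611541 = 5611541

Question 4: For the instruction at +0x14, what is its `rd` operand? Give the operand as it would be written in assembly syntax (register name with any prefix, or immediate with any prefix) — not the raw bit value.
@+14  little-endian(00 00 10 63) = 0x63100000
  opcode bits[31:26]=0x18: cmp/RR
  rd@[25:23]=0x6 ⇒ $6
  rs@[22:20]=0x1 ⇒ $1

$6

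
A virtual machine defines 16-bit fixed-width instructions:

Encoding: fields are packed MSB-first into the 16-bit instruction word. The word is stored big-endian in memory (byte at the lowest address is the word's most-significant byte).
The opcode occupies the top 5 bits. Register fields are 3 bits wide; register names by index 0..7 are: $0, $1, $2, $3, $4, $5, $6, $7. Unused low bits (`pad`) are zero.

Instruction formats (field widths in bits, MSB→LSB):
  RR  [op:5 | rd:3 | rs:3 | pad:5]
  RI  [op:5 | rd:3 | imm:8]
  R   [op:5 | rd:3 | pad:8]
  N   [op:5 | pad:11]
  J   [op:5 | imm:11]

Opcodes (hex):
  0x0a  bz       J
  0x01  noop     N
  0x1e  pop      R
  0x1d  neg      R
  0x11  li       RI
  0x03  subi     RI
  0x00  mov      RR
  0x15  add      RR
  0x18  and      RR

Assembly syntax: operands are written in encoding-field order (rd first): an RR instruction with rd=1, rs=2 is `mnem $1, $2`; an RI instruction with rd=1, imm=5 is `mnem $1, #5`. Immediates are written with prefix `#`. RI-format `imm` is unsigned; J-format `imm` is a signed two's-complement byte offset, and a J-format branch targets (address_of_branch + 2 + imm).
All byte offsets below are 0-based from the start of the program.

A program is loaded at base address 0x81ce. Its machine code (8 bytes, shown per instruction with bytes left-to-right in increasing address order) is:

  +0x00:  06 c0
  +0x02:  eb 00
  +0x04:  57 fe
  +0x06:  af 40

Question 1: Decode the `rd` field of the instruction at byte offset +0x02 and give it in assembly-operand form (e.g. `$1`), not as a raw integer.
[02] eb 00 → 0xeb00
  top 5b → 0x1d → neg [R]
  rd@[10:8]=0x3 ⇒ $3

$3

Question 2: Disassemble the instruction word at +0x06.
+0x06: af 40 ⇒ word 0xaf40 (big)
  top 5b → 0x15 → add [RR]
  [10:8] rd=7 = $7
  [7:5] rs=2 = $2

add $7, $2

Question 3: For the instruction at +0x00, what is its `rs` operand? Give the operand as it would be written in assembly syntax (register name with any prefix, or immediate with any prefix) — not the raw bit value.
$6

+0x00: 06 c0 ⇒ word 0x06c0 (big)
  op=0x06c0>>11=0x0 ⇒ mov (RR)
  rd@[10:8]=0x6 ⇒ $6
  rs@[7:5]=0x6 ⇒ $6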